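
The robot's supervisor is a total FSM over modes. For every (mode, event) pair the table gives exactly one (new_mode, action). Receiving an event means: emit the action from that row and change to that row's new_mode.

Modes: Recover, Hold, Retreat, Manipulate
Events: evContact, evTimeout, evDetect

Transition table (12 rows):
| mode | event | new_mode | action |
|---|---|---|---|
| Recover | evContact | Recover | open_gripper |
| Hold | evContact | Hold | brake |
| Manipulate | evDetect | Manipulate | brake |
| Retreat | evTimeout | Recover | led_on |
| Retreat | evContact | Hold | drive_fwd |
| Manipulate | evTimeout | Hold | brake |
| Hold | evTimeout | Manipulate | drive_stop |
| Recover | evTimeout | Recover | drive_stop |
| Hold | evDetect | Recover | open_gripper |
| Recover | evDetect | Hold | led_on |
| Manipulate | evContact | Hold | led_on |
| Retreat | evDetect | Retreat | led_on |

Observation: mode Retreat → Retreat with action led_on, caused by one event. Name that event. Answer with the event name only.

try evContact: (Retreat, evContact) → (Hold, drive_fwd)
try evTimeout: (Retreat, evTimeout) → (Recover, led_on)
try evDetect: (Retreat, evDetect) → (Retreat, led_on)  ← matches

evDetect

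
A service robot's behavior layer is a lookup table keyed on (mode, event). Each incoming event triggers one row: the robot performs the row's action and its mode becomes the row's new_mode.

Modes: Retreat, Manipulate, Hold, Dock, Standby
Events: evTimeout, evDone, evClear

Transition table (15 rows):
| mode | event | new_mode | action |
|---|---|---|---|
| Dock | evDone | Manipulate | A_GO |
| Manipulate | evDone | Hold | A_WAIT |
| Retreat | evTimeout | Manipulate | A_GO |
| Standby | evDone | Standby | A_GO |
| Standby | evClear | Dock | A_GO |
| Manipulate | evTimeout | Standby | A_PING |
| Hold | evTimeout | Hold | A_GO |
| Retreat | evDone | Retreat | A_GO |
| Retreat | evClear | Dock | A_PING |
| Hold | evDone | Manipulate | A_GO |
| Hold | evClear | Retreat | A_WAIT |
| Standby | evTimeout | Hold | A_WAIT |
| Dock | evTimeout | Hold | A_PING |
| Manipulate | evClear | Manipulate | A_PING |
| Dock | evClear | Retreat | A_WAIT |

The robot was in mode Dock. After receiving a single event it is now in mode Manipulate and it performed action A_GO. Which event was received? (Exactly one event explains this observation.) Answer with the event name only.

evDone

try evTimeout: (Dock, evTimeout) → (Hold, A_PING)
try evDone: (Dock, evDone) → (Manipulate, A_GO)  ← matches
try evClear: (Dock, evClear) → (Retreat, A_WAIT)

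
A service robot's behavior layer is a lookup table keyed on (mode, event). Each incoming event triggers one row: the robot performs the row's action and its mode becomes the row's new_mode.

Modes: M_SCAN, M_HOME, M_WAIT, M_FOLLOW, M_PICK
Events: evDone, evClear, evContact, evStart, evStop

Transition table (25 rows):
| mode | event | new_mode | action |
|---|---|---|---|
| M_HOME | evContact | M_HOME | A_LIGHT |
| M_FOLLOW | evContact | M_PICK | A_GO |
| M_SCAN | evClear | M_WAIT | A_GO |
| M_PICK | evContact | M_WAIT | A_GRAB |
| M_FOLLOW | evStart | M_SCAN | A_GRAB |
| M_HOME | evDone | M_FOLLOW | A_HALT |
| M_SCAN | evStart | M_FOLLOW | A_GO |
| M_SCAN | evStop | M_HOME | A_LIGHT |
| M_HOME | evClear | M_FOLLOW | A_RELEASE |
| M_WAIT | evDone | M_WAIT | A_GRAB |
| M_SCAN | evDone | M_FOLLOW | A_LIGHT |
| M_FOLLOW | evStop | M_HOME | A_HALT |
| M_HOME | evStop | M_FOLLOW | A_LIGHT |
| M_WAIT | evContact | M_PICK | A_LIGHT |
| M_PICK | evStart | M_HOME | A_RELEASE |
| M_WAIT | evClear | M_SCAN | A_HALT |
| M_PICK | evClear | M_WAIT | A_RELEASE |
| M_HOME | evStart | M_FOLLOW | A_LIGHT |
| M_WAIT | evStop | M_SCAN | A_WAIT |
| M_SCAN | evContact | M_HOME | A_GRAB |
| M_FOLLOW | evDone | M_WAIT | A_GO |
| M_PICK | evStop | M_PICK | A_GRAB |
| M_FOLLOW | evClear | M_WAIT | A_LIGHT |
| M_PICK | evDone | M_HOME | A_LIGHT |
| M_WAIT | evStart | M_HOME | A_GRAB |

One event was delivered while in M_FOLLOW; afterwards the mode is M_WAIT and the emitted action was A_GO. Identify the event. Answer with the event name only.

try evDone: (M_FOLLOW, evDone) → (M_WAIT, A_GO)  ← matches
try evClear: (M_FOLLOW, evClear) → (M_WAIT, A_LIGHT)
try evContact: (M_FOLLOW, evContact) → (M_PICK, A_GO)
try evStart: (M_FOLLOW, evStart) → (M_SCAN, A_GRAB)
try evStop: (M_FOLLOW, evStop) → (M_HOME, A_HALT)

evDone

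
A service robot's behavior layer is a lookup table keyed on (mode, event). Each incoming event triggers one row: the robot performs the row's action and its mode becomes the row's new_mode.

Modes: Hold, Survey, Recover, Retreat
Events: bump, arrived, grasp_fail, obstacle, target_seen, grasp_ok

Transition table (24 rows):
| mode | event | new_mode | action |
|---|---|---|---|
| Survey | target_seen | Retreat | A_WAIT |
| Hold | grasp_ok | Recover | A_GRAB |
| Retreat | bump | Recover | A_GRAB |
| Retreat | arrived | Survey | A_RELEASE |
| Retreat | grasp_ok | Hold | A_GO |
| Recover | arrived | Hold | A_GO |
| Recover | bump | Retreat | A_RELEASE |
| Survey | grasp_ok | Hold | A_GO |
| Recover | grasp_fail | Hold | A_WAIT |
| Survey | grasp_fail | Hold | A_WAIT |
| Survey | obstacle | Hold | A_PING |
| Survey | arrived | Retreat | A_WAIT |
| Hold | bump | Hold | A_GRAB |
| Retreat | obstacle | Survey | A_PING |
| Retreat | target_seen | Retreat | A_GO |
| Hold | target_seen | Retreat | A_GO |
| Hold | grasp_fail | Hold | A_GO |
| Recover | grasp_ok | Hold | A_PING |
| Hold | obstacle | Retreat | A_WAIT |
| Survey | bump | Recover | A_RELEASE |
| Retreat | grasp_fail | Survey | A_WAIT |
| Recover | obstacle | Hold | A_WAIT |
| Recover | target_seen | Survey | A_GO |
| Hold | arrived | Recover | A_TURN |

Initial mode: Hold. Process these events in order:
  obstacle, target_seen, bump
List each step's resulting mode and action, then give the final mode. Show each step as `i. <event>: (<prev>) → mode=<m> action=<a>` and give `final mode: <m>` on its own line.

1. obstacle: (Hold) → mode=Retreat action=A_WAIT
2. target_seen: (Retreat) → mode=Retreat action=A_GO
3. bump: (Retreat) → mode=Recover action=A_GRAB

final mode: Recover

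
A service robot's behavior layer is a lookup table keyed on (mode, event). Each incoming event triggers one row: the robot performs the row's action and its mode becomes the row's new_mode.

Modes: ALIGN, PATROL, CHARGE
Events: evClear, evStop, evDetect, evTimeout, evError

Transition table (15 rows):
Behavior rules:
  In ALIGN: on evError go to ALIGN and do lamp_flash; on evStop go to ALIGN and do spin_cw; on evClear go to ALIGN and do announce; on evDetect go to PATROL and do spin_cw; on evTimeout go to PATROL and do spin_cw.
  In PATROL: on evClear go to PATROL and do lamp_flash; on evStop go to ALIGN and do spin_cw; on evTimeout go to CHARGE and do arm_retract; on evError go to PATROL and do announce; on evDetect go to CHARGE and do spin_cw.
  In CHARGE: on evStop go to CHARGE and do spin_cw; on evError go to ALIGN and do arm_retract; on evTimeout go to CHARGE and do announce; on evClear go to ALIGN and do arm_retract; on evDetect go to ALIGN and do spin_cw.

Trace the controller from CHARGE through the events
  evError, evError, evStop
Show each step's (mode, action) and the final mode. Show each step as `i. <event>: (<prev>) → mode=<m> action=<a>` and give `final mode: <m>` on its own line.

1. evError: (CHARGE) → mode=ALIGN action=arm_retract
2. evError: (ALIGN) → mode=ALIGN action=lamp_flash
3. evStop: (ALIGN) → mode=ALIGN action=spin_cw

final mode: ALIGN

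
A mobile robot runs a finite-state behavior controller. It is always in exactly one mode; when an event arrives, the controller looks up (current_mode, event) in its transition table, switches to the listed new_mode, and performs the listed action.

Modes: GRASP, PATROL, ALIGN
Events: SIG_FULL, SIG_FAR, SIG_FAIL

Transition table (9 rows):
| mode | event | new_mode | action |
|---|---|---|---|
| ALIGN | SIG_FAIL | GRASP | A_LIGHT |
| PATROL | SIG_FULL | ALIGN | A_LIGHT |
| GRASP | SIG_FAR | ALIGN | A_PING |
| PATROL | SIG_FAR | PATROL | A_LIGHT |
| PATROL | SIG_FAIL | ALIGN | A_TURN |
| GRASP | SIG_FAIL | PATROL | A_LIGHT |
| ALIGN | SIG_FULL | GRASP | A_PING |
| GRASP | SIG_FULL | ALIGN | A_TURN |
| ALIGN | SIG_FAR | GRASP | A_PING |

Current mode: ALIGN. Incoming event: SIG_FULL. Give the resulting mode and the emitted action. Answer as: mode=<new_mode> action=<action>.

mode=GRASP action=A_PING

current mode = ALIGN; filter table to that mode:
  (ALIGN, SIG_FAIL) → (GRASP, A_LIGHT)
  (ALIGN, SIG_FULL) → (GRASP, A_PING)  ← event matches
  (ALIGN, SIG_FAR) → (GRASP, A_PING)
event = SIG_FULL selects (GRASP, A_PING)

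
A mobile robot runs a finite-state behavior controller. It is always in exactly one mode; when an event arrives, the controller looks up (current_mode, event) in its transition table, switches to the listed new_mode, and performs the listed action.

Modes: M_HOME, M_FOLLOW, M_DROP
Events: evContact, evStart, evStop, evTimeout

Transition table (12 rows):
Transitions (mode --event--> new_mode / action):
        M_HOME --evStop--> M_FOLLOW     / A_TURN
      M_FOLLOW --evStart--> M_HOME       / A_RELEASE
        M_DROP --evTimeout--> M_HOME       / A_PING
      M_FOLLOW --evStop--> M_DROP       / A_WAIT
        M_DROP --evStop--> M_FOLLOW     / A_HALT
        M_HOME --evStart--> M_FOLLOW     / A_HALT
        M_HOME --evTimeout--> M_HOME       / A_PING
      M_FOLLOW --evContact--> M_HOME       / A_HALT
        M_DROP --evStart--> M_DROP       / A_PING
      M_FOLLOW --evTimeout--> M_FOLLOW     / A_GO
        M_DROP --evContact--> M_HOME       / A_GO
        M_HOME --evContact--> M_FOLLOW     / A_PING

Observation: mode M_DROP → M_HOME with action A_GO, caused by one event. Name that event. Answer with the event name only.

try evContact: (M_DROP, evContact) → (M_HOME, A_GO)  ← matches
try evStart: (M_DROP, evStart) → (M_DROP, A_PING)
try evStop: (M_DROP, evStop) → (M_FOLLOW, A_HALT)
try evTimeout: (M_DROP, evTimeout) → (M_HOME, A_PING)

evContact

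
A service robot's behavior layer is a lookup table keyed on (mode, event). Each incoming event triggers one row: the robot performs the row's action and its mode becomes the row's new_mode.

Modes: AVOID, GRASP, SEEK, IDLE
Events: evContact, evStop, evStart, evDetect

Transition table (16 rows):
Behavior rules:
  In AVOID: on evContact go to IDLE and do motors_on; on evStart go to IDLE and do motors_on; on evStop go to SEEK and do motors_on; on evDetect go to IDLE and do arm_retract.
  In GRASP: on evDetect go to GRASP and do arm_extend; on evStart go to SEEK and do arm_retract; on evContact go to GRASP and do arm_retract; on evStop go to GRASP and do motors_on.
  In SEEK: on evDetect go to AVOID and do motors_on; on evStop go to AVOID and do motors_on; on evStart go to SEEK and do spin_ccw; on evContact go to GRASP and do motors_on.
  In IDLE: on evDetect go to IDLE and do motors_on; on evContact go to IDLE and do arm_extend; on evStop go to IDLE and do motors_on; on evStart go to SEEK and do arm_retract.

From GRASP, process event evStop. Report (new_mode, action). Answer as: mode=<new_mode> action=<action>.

current mode = GRASP; filter table to that mode:
  (GRASP, evDetect) → (GRASP, arm_extend)
  (GRASP, evStart) → (SEEK, arm_retract)
  (GRASP, evContact) → (GRASP, arm_retract)
  (GRASP, evStop) → (GRASP, motors_on)  ← event matches
event = evStop selects (GRASP, motors_on)

mode=GRASP action=motors_on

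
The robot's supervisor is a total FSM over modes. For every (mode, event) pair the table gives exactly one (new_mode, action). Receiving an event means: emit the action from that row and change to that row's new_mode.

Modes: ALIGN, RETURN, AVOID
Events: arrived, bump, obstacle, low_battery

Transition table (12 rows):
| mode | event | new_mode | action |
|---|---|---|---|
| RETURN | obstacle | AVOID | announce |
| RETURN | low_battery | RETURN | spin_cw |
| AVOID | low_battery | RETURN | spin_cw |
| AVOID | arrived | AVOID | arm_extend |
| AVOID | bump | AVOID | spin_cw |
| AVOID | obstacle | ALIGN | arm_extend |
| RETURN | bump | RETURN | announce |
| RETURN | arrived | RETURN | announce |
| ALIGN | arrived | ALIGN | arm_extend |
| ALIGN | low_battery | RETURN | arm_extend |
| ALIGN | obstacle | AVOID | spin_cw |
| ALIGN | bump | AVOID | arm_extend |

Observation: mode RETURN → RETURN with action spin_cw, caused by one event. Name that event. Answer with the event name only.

low_battery

try arrived: (RETURN, arrived) → (RETURN, announce)
try bump: (RETURN, bump) → (RETURN, announce)
try obstacle: (RETURN, obstacle) → (AVOID, announce)
try low_battery: (RETURN, low_battery) → (RETURN, spin_cw)  ← matches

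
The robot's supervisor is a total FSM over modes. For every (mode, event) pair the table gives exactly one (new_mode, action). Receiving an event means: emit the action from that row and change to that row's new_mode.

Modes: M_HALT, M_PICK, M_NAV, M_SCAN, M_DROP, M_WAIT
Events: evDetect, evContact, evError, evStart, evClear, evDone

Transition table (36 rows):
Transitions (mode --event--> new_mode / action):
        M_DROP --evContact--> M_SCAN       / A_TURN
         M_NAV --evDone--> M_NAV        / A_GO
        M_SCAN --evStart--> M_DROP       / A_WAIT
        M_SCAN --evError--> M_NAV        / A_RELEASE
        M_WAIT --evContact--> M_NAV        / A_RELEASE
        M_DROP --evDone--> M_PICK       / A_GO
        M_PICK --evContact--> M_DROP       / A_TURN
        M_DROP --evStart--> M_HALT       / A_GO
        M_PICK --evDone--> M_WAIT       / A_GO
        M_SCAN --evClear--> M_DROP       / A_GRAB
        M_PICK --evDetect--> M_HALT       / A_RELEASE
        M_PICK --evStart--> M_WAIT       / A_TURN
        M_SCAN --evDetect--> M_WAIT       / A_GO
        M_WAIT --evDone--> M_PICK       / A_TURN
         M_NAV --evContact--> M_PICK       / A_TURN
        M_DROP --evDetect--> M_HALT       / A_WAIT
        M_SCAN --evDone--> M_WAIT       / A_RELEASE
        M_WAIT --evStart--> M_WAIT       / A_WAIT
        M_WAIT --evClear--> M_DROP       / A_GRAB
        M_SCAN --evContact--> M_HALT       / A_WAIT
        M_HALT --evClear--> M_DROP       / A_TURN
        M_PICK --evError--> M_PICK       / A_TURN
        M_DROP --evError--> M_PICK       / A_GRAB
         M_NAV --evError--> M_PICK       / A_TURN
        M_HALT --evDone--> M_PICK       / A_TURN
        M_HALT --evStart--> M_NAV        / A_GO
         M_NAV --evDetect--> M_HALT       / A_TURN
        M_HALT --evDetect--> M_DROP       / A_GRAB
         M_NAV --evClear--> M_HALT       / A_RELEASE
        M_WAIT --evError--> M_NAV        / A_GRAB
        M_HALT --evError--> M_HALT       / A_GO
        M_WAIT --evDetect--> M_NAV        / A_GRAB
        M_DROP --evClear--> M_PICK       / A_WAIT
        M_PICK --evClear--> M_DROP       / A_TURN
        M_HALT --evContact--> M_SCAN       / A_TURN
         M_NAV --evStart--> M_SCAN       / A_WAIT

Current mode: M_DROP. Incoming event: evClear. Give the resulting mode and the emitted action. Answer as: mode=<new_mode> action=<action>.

mode=M_PICK action=A_WAIT

current mode = M_DROP; filter table to that mode:
  (M_DROP, evContact) → (M_SCAN, A_TURN)
  (M_DROP, evDone) → (M_PICK, A_GO)
  (M_DROP, evStart) → (M_HALT, A_GO)
  (M_DROP, evDetect) → (M_HALT, A_WAIT)
  (M_DROP, evError) → (M_PICK, A_GRAB)
  (M_DROP, evClear) → (M_PICK, A_WAIT)  ← event matches
event = evClear selects (M_PICK, A_WAIT)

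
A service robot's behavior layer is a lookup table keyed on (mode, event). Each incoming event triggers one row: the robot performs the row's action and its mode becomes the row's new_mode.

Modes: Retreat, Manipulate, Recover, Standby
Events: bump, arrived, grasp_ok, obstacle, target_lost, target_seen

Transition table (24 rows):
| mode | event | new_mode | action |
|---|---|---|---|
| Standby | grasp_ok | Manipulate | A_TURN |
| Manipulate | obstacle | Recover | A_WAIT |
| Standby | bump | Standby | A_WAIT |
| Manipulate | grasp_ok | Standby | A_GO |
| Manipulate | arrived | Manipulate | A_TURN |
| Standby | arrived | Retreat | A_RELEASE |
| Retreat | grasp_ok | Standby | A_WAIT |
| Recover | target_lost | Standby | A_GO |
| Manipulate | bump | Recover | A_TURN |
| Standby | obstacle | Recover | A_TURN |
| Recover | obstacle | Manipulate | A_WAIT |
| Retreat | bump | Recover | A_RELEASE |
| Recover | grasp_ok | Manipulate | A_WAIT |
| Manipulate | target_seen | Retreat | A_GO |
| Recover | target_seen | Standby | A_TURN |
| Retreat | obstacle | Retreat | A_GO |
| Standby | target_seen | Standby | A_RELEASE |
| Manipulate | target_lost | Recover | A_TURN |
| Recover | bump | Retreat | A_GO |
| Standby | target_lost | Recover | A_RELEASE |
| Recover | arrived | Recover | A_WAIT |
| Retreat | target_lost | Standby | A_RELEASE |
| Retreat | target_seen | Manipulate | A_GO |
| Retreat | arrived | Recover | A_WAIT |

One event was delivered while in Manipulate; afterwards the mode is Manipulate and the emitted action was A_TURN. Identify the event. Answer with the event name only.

arrived

try bump: (Manipulate, bump) → (Recover, A_TURN)
try arrived: (Manipulate, arrived) → (Manipulate, A_TURN)  ← matches
try grasp_ok: (Manipulate, grasp_ok) → (Standby, A_GO)
try obstacle: (Manipulate, obstacle) → (Recover, A_WAIT)
try target_lost: (Manipulate, target_lost) → (Recover, A_TURN)
try target_seen: (Manipulate, target_seen) → (Retreat, A_GO)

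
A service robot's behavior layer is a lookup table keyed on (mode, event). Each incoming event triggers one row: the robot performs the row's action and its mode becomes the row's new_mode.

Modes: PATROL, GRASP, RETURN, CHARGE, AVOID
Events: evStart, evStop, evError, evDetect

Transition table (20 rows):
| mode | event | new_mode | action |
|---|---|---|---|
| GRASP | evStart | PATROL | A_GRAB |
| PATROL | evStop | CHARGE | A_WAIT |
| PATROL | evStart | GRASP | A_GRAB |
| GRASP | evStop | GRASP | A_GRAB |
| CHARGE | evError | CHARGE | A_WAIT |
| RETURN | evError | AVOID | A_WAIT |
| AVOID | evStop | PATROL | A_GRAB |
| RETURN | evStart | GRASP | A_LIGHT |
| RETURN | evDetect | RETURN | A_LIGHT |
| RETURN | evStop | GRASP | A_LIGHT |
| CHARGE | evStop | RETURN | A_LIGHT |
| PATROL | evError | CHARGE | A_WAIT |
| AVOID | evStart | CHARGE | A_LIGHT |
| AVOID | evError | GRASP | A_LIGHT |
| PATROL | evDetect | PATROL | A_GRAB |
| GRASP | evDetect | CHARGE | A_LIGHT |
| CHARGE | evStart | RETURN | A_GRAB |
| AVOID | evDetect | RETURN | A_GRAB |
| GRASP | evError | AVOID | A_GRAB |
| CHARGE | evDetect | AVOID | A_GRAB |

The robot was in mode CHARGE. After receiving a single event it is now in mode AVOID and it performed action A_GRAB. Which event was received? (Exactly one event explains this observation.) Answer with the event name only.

try evStart: (CHARGE, evStart) → (RETURN, A_GRAB)
try evStop: (CHARGE, evStop) → (RETURN, A_LIGHT)
try evError: (CHARGE, evError) → (CHARGE, A_WAIT)
try evDetect: (CHARGE, evDetect) → (AVOID, A_GRAB)  ← matches

evDetect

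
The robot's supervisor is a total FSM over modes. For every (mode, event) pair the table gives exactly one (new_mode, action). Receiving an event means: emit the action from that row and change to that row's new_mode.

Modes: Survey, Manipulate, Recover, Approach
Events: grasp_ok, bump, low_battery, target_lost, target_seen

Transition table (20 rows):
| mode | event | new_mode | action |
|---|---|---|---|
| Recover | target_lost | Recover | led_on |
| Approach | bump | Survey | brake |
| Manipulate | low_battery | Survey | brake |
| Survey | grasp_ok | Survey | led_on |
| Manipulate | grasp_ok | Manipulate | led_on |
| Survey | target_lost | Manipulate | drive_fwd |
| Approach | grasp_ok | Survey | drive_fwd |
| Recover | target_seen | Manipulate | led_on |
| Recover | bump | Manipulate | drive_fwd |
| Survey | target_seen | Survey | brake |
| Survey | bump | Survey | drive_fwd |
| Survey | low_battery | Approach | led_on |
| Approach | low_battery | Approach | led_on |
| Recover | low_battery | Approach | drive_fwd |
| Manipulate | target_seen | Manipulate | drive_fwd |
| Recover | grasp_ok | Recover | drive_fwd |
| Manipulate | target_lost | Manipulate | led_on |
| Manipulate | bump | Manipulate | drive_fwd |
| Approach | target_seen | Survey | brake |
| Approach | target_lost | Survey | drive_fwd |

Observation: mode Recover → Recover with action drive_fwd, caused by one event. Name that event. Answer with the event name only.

try grasp_ok: (Recover, grasp_ok) → (Recover, drive_fwd)  ← matches
try bump: (Recover, bump) → (Manipulate, drive_fwd)
try low_battery: (Recover, low_battery) → (Approach, drive_fwd)
try target_lost: (Recover, target_lost) → (Recover, led_on)
try target_seen: (Recover, target_seen) → (Manipulate, led_on)

grasp_ok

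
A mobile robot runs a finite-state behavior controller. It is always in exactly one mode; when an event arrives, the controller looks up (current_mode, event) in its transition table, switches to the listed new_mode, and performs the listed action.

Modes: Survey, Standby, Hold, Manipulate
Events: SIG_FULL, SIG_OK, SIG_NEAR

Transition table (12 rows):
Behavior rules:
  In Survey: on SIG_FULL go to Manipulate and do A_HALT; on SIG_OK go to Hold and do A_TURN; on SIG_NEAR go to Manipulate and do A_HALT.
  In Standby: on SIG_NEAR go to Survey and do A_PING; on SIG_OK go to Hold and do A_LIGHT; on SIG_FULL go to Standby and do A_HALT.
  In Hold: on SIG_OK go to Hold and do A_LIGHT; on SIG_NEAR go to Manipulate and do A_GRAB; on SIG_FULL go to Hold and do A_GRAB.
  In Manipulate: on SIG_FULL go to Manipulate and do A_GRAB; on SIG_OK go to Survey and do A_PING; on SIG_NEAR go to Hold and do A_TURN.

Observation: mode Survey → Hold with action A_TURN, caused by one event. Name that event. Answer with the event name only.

try SIG_FULL: (Survey, SIG_FULL) → (Manipulate, A_HALT)
try SIG_OK: (Survey, SIG_OK) → (Hold, A_TURN)  ← matches
try SIG_NEAR: (Survey, SIG_NEAR) → (Manipulate, A_HALT)

SIG_OK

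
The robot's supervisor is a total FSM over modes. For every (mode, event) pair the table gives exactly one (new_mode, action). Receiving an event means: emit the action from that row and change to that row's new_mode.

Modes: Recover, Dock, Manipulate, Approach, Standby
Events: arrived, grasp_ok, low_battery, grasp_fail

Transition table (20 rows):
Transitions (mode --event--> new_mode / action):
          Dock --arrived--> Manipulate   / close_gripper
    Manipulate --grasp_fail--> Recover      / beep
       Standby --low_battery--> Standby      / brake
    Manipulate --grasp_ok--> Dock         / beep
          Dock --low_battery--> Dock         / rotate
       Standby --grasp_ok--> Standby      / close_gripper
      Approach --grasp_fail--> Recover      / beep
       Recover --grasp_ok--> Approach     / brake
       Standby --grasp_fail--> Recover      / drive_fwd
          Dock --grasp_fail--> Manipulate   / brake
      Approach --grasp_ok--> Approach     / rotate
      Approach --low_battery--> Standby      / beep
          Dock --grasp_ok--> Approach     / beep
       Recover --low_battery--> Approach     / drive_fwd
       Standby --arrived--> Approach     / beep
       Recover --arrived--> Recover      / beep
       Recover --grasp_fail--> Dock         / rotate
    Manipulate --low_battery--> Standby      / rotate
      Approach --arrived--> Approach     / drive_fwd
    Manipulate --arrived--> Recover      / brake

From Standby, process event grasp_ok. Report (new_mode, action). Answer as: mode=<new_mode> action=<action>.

current mode = Standby; filter table to that mode:
  (Standby, low_battery) → (Standby, brake)
  (Standby, grasp_ok) → (Standby, close_gripper)  ← event matches
  (Standby, grasp_fail) → (Recover, drive_fwd)
  (Standby, arrived) → (Approach, beep)
event = grasp_ok selects (Standby, close_gripper)

mode=Standby action=close_gripper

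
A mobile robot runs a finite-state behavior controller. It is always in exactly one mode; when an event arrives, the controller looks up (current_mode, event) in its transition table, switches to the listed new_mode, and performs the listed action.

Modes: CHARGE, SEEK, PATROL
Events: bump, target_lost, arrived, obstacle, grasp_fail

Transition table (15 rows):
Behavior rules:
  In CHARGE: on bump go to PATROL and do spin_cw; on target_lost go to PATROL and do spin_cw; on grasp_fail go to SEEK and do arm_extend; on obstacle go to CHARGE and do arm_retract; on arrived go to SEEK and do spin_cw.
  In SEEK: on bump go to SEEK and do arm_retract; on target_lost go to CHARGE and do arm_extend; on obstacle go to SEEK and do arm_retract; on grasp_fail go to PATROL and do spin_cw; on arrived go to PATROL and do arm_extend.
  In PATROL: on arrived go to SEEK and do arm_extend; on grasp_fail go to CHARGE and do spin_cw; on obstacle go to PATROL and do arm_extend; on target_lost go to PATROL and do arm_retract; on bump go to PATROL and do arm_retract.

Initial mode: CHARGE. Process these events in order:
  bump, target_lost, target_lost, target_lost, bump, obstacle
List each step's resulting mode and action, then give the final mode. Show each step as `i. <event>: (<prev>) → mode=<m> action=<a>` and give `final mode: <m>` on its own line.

1. bump: (CHARGE) → mode=PATROL action=spin_cw
2. target_lost: (PATROL) → mode=PATROL action=arm_retract
3. target_lost: (PATROL) → mode=PATROL action=arm_retract
4. target_lost: (PATROL) → mode=PATROL action=arm_retract
5. bump: (PATROL) → mode=PATROL action=arm_retract
6. obstacle: (PATROL) → mode=PATROL action=arm_extend

final mode: PATROL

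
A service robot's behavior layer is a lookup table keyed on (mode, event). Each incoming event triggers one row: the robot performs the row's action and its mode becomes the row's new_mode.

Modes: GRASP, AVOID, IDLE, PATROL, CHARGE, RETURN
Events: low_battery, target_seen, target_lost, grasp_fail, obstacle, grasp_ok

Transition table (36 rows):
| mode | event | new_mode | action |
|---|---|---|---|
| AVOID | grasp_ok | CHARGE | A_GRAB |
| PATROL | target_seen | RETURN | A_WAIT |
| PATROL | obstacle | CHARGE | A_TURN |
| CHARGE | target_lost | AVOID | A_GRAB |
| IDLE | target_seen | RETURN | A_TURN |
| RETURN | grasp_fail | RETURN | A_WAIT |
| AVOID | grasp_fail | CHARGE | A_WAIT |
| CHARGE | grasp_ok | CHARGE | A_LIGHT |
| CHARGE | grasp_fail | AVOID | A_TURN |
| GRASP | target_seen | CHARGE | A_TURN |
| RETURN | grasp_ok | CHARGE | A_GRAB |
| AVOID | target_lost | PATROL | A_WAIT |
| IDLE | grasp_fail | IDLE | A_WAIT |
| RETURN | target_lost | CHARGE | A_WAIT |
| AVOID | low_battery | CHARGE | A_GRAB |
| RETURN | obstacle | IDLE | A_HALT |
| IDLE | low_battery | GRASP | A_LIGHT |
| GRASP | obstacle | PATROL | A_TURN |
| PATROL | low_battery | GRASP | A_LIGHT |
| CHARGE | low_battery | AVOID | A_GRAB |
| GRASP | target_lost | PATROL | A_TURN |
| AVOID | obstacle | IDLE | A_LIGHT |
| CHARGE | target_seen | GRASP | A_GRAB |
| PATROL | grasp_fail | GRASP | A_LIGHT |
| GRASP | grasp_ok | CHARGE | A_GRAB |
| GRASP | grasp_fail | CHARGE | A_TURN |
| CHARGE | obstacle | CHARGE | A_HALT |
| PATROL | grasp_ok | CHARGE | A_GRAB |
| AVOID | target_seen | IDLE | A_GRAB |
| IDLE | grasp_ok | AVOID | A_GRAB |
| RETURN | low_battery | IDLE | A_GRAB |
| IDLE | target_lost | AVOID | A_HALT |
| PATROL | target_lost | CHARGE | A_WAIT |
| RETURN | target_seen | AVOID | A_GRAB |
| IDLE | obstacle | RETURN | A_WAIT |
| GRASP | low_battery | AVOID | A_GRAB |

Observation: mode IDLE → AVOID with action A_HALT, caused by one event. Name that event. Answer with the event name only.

target_lost

try low_battery: (IDLE, low_battery) → (GRASP, A_LIGHT)
try target_seen: (IDLE, target_seen) → (RETURN, A_TURN)
try target_lost: (IDLE, target_lost) → (AVOID, A_HALT)  ← matches
try grasp_fail: (IDLE, grasp_fail) → (IDLE, A_WAIT)
try obstacle: (IDLE, obstacle) → (RETURN, A_WAIT)
try grasp_ok: (IDLE, grasp_ok) → (AVOID, A_GRAB)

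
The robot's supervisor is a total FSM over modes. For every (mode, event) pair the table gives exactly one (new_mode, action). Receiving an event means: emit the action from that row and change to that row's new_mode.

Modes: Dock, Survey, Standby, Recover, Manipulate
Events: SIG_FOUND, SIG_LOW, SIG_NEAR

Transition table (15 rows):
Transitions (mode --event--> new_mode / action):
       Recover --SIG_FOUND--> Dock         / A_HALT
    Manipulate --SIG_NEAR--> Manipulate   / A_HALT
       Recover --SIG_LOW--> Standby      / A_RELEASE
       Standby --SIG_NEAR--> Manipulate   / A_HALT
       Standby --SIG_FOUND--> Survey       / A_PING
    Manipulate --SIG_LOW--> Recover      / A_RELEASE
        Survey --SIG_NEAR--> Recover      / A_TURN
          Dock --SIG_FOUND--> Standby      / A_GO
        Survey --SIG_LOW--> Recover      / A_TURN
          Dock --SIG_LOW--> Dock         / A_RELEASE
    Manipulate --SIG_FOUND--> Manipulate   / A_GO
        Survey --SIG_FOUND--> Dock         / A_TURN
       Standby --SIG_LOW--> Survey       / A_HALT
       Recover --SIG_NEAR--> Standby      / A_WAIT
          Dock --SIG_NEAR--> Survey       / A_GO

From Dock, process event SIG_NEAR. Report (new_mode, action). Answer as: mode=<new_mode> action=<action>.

current mode = Dock; filter table to that mode:
  (Dock, SIG_FOUND) → (Standby, A_GO)
  (Dock, SIG_LOW) → (Dock, A_RELEASE)
  (Dock, SIG_NEAR) → (Survey, A_GO)  ← event matches
event = SIG_NEAR selects (Survey, A_GO)

mode=Survey action=A_GO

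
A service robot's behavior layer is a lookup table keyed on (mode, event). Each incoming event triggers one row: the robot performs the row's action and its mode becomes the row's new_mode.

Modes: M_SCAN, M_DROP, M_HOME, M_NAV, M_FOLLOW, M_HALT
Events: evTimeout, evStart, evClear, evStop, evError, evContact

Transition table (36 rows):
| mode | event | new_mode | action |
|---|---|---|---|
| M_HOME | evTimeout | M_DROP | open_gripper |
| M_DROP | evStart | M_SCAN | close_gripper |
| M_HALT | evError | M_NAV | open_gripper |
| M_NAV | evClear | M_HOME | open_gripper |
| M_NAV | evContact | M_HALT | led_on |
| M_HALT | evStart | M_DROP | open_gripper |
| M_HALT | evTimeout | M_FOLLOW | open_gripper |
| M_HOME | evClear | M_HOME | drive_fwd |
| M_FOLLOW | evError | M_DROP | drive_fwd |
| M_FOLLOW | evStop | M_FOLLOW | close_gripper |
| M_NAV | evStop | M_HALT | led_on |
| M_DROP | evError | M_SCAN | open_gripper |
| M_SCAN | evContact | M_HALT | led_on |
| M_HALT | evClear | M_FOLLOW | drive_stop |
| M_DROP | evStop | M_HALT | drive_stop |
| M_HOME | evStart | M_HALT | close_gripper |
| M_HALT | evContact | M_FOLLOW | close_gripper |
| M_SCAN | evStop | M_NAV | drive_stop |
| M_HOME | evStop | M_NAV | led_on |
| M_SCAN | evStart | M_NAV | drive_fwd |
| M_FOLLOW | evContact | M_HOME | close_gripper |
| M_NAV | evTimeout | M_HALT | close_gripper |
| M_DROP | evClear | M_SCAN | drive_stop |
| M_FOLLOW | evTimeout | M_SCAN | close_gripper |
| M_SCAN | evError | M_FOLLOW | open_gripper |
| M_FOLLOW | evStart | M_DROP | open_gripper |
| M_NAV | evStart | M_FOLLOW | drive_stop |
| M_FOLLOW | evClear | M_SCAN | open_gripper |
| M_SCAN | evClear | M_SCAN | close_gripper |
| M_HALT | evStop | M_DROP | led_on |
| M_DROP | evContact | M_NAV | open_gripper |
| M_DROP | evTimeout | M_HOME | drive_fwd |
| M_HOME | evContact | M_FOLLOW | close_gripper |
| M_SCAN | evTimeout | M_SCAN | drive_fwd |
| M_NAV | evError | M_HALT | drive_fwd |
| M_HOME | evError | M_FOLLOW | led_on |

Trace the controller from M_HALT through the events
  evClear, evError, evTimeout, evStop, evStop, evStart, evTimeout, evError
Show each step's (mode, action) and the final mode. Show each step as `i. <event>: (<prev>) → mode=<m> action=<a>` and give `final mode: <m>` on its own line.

1. evClear: (M_HALT) → mode=M_FOLLOW action=drive_stop
2. evError: (M_FOLLOW) → mode=M_DROP action=drive_fwd
3. evTimeout: (M_DROP) → mode=M_HOME action=drive_fwd
4. evStop: (M_HOME) → mode=M_NAV action=led_on
5. evStop: (M_NAV) → mode=M_HALT action=led_on
6. evStart: (M_HALT) → mode=M_DROP action=open_gripper
7. evTimeout: (M_DROP) → mode=M_HOME action=drive_fwd
8. evError: (M_HOME) → mode=M_FOLLOW action=led_on

final mode: M_FOLLOW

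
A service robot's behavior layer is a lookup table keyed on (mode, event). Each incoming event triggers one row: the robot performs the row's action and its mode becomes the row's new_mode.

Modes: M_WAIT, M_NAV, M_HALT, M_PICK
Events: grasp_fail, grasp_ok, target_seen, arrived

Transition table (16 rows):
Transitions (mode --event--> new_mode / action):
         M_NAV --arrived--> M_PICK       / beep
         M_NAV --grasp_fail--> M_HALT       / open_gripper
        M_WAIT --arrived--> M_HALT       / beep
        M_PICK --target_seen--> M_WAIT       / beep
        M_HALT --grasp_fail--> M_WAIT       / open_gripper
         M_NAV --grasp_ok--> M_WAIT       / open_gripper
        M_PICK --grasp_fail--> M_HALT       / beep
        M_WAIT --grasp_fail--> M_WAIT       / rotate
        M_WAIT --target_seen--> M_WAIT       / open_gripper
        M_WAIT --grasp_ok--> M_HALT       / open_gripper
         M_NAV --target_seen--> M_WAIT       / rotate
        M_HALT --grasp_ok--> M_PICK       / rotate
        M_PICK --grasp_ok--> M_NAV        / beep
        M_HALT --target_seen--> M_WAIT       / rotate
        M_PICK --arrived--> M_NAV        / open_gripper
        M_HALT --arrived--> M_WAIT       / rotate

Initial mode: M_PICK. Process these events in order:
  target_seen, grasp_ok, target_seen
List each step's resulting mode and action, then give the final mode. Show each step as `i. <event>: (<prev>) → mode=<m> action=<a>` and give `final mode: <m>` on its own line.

final mode: M_WAIT

1. target_seen: (M_PICK) → mode=M_WAIT action=beep
2. grasp_ok: (M_WAIT) → mode=M_HALT action=open_gripper
3. target_seen: (M_HALT) → mode=M_WAIT action=rotate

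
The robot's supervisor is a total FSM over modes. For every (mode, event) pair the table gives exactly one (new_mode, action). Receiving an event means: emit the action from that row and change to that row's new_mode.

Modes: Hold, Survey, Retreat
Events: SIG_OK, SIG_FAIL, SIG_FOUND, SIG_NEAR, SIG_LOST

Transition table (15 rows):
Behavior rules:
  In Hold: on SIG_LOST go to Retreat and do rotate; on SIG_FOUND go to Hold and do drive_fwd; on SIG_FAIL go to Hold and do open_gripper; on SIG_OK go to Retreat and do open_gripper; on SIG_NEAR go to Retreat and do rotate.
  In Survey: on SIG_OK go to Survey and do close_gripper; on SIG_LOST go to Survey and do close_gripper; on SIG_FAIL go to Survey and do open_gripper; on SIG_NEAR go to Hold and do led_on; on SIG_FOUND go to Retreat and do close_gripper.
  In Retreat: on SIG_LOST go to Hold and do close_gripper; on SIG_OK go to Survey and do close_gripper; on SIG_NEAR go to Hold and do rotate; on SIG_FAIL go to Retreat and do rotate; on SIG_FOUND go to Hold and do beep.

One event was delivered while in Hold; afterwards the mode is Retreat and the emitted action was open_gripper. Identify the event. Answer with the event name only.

SIG_OK

try SIG_OK: (Hold, SIG_OK) → (Retreat, open_gripper)  ← matches
try SIG_FAIL: (Hold, SIG_FAIL) → (Hold, open_gripper)
try SIG_FOUND: (Hold, SIG_FOUND) → (Hold, drive_fwd)
try SIG_NEAR: (Hold, SIG_NEAR) → (Retreat, rotate)
try SIG_LOST: (Hold, SIG_LOST) → (Retreat, rotate)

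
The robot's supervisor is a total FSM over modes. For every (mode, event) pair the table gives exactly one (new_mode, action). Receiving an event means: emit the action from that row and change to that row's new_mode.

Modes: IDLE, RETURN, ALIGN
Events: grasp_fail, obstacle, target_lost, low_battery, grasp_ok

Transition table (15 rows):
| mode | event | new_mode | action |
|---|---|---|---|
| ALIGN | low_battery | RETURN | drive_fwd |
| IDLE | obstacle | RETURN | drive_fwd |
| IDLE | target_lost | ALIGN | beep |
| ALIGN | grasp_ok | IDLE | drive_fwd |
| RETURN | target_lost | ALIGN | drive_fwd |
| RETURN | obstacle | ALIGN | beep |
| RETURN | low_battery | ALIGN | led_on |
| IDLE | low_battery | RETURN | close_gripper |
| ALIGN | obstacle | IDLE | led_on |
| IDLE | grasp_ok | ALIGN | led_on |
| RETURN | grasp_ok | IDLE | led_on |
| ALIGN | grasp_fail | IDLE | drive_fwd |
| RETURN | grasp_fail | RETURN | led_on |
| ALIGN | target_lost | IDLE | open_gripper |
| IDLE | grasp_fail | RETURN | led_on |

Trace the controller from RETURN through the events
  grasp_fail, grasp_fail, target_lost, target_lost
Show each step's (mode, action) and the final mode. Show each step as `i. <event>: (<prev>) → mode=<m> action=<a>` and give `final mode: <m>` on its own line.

1. grasp_fail: (RETURN) → mode=RETURN action=led_on
2. grasp_fail: (RETURN) → mode=RETURN action=led_on
3. target_lost: (RETURN) → mode=ALIGN action=drive_fwd
4. target_lost: (ALIGN) → mode=IDLE action=open_gripper

final mode: IDLE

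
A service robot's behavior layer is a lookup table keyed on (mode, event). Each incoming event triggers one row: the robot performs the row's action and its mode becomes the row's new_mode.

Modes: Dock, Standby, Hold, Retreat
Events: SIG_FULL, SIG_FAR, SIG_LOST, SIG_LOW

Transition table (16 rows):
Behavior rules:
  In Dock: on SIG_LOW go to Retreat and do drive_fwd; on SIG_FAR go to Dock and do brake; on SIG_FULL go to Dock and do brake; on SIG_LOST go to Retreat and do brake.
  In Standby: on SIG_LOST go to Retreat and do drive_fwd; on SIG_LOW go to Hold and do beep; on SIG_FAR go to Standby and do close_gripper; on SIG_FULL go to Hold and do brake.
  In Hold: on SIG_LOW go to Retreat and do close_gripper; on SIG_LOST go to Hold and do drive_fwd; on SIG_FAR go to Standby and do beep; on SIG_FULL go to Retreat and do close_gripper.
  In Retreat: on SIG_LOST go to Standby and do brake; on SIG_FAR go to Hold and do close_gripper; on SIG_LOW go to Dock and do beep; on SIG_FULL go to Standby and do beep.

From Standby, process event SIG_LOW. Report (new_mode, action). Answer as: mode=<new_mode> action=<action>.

current mode = Standby; filter table to that mode:
  (Standby, SIG_LOST) → (Retreat, drive_fwd)
  (Standby, SIG_LOW) → (Hold, beep)  ← event matches
  (Standby, SIG_FAR) → (Standby, close_gripper)
  (Standby, SIG_FULL) → (Hold, brake)
event = SIG_LOW selects (Hold, beep)

mode=Hold action=beep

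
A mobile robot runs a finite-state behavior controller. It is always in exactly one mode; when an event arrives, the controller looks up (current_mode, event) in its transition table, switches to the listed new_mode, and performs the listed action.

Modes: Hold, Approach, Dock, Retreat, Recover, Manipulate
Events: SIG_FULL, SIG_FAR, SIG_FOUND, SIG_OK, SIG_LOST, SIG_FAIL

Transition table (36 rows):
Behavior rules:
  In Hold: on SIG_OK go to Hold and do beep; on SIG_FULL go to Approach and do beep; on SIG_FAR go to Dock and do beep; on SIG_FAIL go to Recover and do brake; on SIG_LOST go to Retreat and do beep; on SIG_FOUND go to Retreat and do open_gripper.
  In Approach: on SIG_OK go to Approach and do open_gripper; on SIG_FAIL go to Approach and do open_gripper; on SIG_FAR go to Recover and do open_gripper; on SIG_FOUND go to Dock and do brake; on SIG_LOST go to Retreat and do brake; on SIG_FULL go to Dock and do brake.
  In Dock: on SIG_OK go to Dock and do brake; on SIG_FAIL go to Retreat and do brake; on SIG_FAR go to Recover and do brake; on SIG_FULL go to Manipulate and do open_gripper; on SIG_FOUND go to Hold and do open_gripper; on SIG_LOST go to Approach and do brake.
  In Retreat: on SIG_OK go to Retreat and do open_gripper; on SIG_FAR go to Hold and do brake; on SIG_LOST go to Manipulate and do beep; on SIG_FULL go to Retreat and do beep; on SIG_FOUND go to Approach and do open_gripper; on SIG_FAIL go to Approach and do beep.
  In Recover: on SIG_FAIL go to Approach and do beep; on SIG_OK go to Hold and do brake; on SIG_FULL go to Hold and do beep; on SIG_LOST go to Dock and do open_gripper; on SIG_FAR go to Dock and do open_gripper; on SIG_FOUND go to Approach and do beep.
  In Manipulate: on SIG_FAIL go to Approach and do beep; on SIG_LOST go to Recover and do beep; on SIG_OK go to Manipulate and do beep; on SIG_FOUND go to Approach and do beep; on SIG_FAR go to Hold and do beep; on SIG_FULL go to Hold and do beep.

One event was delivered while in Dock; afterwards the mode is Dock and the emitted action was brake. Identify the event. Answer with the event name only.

SIG_OK

try SIG_FULL: (Dock, SIG_FULL) → (Manipulate, open_gripper)
try SIG_FAR: (Dock, SIG_FAR) → (Recover, brake)
try SIG_FOUND: (Dock, SIG_FOUND) → (Hold, open_gripper)
try SIG_OK: (Dock, SIG_OK) → (Dock, brake)  ← matches
try SIG_LOST: (Dock, SIG_LOST) → (Approach, brake)
try SIG_FAIL: (Dock, SIG_FAIL) → (Retreat, brake)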